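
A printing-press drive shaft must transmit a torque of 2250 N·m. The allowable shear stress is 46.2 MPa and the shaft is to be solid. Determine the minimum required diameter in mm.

For a solid shaft τ_max = 16T/(πd³), so d = (16T/(π τ_allow))^(1/3) = (16·2250/(π·4.62×10^7))^(1/3) = 0.06283 m.

62.8 mm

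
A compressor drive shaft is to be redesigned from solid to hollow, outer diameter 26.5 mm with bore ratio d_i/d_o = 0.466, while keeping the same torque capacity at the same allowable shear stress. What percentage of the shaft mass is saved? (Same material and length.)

19.2 %

Equal τ_max and T ⇒ the solid shaft needs d_s³ = d_o³(1−k⁴), so d_s = 26.5·(1−0.466⁴)^(1/3) = 26.08 mm.
Area ratio A_h/A_s = d_o²(1−k²)/d_s² = (1−k²)/(1−k⁴)^(2/3) = 0.8085.
Mass saving = 1 − 0.8085 = 19.2 %.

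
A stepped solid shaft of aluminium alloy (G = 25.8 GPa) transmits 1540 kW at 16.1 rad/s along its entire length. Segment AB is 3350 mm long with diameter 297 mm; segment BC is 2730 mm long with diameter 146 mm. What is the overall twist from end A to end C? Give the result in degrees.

13.9°

ω = 16.1 rad/s, so T = P/ω = 1540×10³ / 16.10 = 95650 N·m.
J_AB = π(0.297)⁴/32 = 7.64×10^-4 m⁴; J_BC = π(0.146)⁴/32 = 4.46×10^-5 m⁴.
θ = (T/G)·Σ L_i/J_i = (95650/25.8×10⁹)·(3.35/7.64×10^-4 + 2.73/4.46×10^-5) = 0.2432 rad.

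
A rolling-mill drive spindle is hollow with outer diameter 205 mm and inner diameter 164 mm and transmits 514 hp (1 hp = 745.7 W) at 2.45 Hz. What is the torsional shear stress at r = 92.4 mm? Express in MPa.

ω = 2π·2.45 = 15.39 rad/s, so T = P/ω = 514×745.7 / 15.39 = 24900 N·m.
J = π(d_o⁴ − d_i⁴)/32 = π(0.205⁴ − 0.164⁴)/32 = 1.024×10^-4 m⁴.
Shear stress varies linearly with radius: τ = T·r/J = 24900 × 0.0924 / 1.024×10^-4 = 2.247×10^7 Pa.

22.5 MPa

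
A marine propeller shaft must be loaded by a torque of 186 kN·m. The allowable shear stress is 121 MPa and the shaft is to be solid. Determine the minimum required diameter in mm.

199 mm

For a solid shaft τ_max = 16T/(πd³), so d = (16T/(π τ_allow))^(1/3) = (16·186000/(π·1.21×10^8))^(1/3) = 0.1986 m.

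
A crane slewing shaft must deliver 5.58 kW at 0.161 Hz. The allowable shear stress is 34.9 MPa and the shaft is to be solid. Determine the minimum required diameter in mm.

93.0 mm

ω = 2π·0.161 = 1.012 rad/s, so T = P/ω = 5.58×10³ / 1.012 = 5516 N·m.
For a solid shaft τ_max = 16T/(πd³), so d = (16T/(π τ_allow))^(1/3) = (16·5516/(π·3.49×10^7))^(1/3) = 0.09302 m.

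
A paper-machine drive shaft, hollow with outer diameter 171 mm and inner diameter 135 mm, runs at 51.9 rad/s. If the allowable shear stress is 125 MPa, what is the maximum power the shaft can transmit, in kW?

3900 kW

J = π(d_o⁴ − d_i⁴)/32 = π(0.171⁴ − 0.135⁴)/32 = 5.133×10^-5 m⁴.
T_max = τ_allow·J/r = 1.25×10^8 × 5.133×10^-5 / 0.0855 = 75050 N·m.
ω = 51.9 rad/s, so P_max = T_max·ω = 3.895×10^6 W.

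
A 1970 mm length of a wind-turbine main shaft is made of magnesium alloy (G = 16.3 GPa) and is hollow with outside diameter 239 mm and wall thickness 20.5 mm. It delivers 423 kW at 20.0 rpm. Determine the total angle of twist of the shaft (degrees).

ω = 2π·20.0/60 = 2.094 rad/s, so T = P/ω = 423×10³ / 2.094 = 202000 N·m.
J = π(d_o⁴ − d_i⁴)/32 = π(0.239⁴ − 0.198⁴)/32 = 1.694×10^-4 m⁴.
θ = T·L/(G·J) = 202000 × 1.97 / (16.3×10⁹ × 1.694×10^-4) = 0.1441 rad.

8.25°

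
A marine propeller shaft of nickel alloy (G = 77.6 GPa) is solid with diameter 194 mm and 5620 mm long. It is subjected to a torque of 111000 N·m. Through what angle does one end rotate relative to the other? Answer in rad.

0.0578 rad

J = πd⁴/32 = π(0.194)⁴/32 = 1.391×10^-4 m⁴.
θ = T·L/(G·J) = 111000 × 5.62 / (77.6×10⁹ × 1.391×10^-4) = 0.05781 rad.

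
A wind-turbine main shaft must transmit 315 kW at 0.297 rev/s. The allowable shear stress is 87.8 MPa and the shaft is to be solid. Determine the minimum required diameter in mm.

ω = 2π·0.297 = 1.866 rad/s, so T = P/ω = 315×10³ / 1.866 = 168800 N·m.
For a solid shaft τ_max = 16T/(πd³), so d = (16T/(π τ_allow))^(1/3) = (16·168800/(π·8.78×10^7))^(1/3) = 0.2139 m.

214 mm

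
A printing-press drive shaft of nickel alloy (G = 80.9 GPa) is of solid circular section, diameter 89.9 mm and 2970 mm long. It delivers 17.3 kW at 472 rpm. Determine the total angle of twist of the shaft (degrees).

ω = 2π·472/60 = 49.43 rad/s, so T = P/ω = 17.3×10³ / 49.43 = 350.0 N·m.
J = πd⁴/32 = π(0.0899)⁴/32 = 6.413×10^-6 m⁴.
θ = T·L/(G·J) = 350.0 × 2.97 / (80.9×10⁹ × 6.413×10^-6) = 2.004×10^-3 rad.

0.115°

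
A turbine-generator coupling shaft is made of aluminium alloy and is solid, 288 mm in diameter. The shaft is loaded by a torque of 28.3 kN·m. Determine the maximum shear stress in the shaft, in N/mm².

6.03 N/mm²

J = πd⁴/32 = π(0.288)⁴/32 = 6.754×10^-4 m⁴.
τ_max = T·r/J = 28300 × 0.144 / 6.754×10^-4 = 6.034×10^6 Pa.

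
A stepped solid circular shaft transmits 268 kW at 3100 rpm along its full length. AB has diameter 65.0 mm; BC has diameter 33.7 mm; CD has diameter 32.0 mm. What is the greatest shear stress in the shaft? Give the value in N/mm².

128 N/mm²

ω = 2π·3100/60 = 324.6 rad/s, so T = P/ω = 268×10³ / 324.6 = 825.6 N·m.
Under the same torque, τ_max = 16T/(πd³) is largest where d is smallest — segment CD (d = 32.0 mm).
τ_max = 16·825.6/(π·(0.0320)³) = 1.283×10^8 Pa.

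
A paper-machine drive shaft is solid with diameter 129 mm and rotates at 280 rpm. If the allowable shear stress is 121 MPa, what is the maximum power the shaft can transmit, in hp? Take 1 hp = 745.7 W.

J = πd⁴/32 = π(0.129)⁴/32 = 2.719×10^-5 m⁴.
T_max = τ_allow·J/r = 1.21×10^8 × 2.719×10^-5 / 0.0645 = 51000 N·m.
ω = 2π·280/60 = 29.32 rad/s, so P_max = T_max·ω = 1.495×10^6 W.

2010 hp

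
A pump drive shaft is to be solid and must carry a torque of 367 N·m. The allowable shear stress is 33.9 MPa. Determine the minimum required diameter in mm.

For a solid shaft τ_max = 16T/(πd³), so d = (16T/(π τ_allow))^(1/3) = (16·367.0/(π·3.39×10^7))^(1/3) = 0.03806 m.

38.1 mm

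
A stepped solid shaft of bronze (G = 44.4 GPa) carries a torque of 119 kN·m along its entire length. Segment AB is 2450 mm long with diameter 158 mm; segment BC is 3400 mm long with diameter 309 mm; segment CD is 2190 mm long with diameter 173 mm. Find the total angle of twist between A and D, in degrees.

10.6°

J_AB = π(0.158)⁴/32 = 6.12×10^-5 m⁴; J_BC = π(0.309)⁴/32 = 8.95×10^-4 m⁴; J_CD = π(0.173)⁴/32 = 8.79×10^-5 m⁴.
θ = (T/G)·Σ L_i/J_i = (119000/44.4×10⁹)·(2.45/6.12×10^-5 + 3.40/8.95×10^-4 + 2.19/8.79×10^-5) = 0.1843 rad.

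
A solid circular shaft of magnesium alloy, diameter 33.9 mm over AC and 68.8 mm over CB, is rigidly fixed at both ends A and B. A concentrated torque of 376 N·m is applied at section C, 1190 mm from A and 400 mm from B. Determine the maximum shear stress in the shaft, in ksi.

0.836 ksi

Compatibility: T_A·a/J_AC = T_B·b/J_CB with T_A + T_B = T₀.
J_AC = 1.30×10^-7 m⁴, J_CB = 2.20×10^-6 m⁴, so T_A = T₀·(J_AC/a)/((J_AC/a)+(J_CB/b)) = 7.305 N·m, T_B = 368.7 N·m.
τ in each portion: τ_AC = 9.55×10^5 Pa, τ_CB = 5.77×10^6 Pa; maximum is in CB.
τ_max = T_CB·r/J = 368.7·0.0344/2.20×10^-6 = 5.766×10^6 Pa.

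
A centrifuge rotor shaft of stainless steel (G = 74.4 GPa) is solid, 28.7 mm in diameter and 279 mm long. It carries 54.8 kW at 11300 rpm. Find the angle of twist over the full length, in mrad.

2.61 mrad

ω = 2π·11300/60 = 1183 rad/s, so T = P/ω = 54.8×10³ / 1183 = 46.31 N·m.
J = πd⁴/32 = π(0.0287)⁴/32 = 6.661×10^-8 m⁴.
θ = T·L/(G·J) = 46.31 × 0.279 / (74.4×10⁹ × 6.661×10^-8) = 2.607×10^-3 rad.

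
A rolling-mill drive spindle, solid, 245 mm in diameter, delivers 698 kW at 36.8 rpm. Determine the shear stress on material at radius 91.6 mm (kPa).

46900 kPa

ω = 2π·36.8/60 = 3.854 rad/s, so T = P/ω = 698×10³ / 3.854 = 181100 N·m.
J = πd⁴/32 = π(0.245)⁴/32 = 3.537×10^-4 m⁴.
Shear stress varies linearly with radius: τ = T·r/J = 181100 × 0.0916 / 3.537×10^-4 = 4.690×10^7 Pa.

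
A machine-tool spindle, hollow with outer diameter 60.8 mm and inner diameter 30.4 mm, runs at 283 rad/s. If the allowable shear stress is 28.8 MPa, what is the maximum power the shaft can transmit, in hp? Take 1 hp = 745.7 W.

452 hp

J = π(d_o⁴ − d_i⁴)/32 = π(0.0608⁴ − 0.0304⁴)/32 = 1.258×10^-6 m⁴.
T_max = τ_allow·J/r = 2.88×10^7 × 1.258×10^-6 / 0.0304 = 1192 N·m.
ω = 283 rad/s, so P_max = T_max·ω = 3.372×10^5 W.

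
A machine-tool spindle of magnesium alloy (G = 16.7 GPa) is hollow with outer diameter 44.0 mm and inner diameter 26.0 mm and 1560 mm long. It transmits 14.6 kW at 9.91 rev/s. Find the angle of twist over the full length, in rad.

ω = 2π·9.91 = 62.27 rad/s, so T = P/ω = 14.6×10³ / 62.27 = 234.5 N·m.
J = π(d_o⁴ − d_i⁴)/32 = π(0.0440⁴ − 0.0260⁴)/32 = 3.231×10^-7 m⁴.
θ = T·L/(G·J) = 234.5 × 1.56 / (16.7×10⁹ × 3.231×10^-7) = 0.06779 rad.

0.0678 rad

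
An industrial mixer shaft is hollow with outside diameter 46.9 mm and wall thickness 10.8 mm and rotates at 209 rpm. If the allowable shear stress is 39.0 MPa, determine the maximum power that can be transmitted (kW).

15.8 kW

J = π(d_o⁴ − d_i⁴)/32 = π(0.0469⁴ − 0.0253⁴)/32 = 4.348×10^-7 m⁴.
T_max = τ_allow·J/r = 3.90×10^7 × 4.348×10^-7 / 0.0234 = 723.1 N·m.
ω = 2π·209/60 = 21.89 rad/s, so P_max = T_max·ω = 1.583×10^4 W.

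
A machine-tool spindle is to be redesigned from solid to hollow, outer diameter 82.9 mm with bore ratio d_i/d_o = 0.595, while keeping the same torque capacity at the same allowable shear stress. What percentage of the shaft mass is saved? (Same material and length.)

Equal τ_max and T ⇒ the solid shaft needs d_s³ = d_o³(1−k⁴), so d_s = 82.9·(1−0.595⁴)^(1/3) = 79.28 mm.
Area ratio A_h/A_s = d_o²(1−k²)/d_s² = (1−k²)/(1−k⁴)^(2/3) = 0.7063.
Mass saving = 1 − 0.7063 = 29.4 %.

29.4 %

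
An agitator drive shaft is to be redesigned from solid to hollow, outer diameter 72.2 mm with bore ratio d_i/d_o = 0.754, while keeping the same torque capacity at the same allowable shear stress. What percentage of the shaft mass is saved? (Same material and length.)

44.0 %

Equal τ_max and T ⇒ the solid shaft needs d_s³ = d_o³(1−k⁴), so d_s = 72.2·(1−0.754⁴)^(1/3) = 63.39 mm.
Area ratio A_h/A_s = d_o²(1−k²)/d_s² = (1−k²)/(1−k⁴)^(2/3) = 0.5598.
Mass saving = 1 − 0.5598 = 44.0 %.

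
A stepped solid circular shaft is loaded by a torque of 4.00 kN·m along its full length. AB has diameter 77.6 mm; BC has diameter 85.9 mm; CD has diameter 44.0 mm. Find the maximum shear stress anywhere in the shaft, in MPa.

239 MPa

Under the same torque, τ_max = 16T/(πd³) is largest where d is smallest — segment CD (d = 44.0 mm).
τ_max = 16·4000/(π·(0.0440)³) = 2.392×10^8 Pa.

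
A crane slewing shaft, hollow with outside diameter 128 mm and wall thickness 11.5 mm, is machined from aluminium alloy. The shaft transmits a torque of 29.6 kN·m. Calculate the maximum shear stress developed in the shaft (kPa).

131000 kPa

J = π(d_o⁴ − d_i⁴)/32 = π(0.128⁴ − 0.105⁴)/32 = 1.442×10^-5 m⁴.
τ_max = T·r/J = 29600 × 0.0640 / 1.442×10^-5 = 1.314×10^8 Pa.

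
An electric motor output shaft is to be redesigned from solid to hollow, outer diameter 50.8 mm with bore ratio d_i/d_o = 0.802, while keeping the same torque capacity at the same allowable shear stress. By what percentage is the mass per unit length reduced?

Equal τ_max and T ⇒ the solid shaft needs d_s³ = d_o³(1−k⁴), so d_s = 50.8·(1−0.802⁴)^(1/3) = 42.52 mm.
Area ratio A_h/A_s = d_o²(1−k²)/d_s² = (1−k²)/(1−k⁴)^(2/3) = 0.5093.
Mass saving = 1 − 0.5093 = 49.1 %.

49.1 %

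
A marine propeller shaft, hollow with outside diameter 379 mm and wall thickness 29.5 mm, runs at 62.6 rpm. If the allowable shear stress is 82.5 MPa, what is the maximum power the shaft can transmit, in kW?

J = π(d_o⁴ − d_i⁴)/32 = π(0.379⁴ − 0.320⁴)/32 = 9.962×10^-4 m⁴.
T_max = τ_allow·J/r = 8.25×10^7 × 9.962×10^-4 / 0.190 = 433700 N·m.
ω = 2π·62.6/60 = 6.555 rad/s, so P_max = T_max·ω = 2.843×10^6 W.

2840 kW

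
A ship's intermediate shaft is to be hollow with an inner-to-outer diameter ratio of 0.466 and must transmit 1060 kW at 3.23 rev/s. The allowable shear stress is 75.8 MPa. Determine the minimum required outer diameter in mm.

ω = 2π·3.23 = 20.29 rad/s, so T = P/ω = 1060×10³ / 20.29 = 52230 N·m.
For a hollow shaft with d_i/d_o = 0.466: τ_max = 16T/(π d_o³ (1−k⁴)), so d_o = [16T/(π τ_allow (1−k⁴))]^(1/3) = [16·52230/(π·7.58×10^7·0.9528)]^(1/3) = 0.1544 m.

154 mm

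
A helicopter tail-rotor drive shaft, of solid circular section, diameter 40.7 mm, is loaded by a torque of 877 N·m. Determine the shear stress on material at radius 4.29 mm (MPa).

14.0 MPa

J = πd⁴/32 = π(0.0407)⁴/32 = 2.694×10^-7 m⁴.
Shear stress varies linearly with radius: τ = T·r/J = 877.0 × 0.00429 / 2.694×10^-7 = 1.397×10^7 Pa.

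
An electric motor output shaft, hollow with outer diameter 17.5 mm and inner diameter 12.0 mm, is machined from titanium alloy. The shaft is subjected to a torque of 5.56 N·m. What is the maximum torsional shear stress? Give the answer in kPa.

6780 kPa

J = π(d_o⁴ − d_i⁴)/32 = π(0.0175⁴ − 0.0120⁴)/32 = 7.172×10^-9 m⁴.
τ_max = T·r/J = 5.560 × 0.00875 / 7.172×10^-9 = 6.783×10^6 Pa.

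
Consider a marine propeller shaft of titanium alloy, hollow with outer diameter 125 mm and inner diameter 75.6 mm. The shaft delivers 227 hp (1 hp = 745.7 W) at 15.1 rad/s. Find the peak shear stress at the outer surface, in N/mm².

33.7 N/mm²

ω = 15.1 rad/s, so T = P/ω = 227×745.7 / 15.10 = 11210 N·m.
J = π(d_o⁴ − d_i⁴)/32 = π(0.125⁴ − 0.0756⁴)/32 = 2.076×10^-5 m⁴.
τ_max = T·r/J = 11210 × 0.0625 / 2.076×10^-5 = 3.375×10^7 Pa.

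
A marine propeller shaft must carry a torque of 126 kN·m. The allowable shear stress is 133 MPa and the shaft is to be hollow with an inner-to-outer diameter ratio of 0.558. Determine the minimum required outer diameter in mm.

For a hollow shaft with d_i/d_o = 0.558: τ_max = 16T/(π d_o³ (1−k⁴)), so d_o = [16T/(π τ_allow (1−k⁴))]^(1/3) = [16·126000/(π·1.33×10^8·0.9031)]^(1/3) = 0.1748 m.

175 mm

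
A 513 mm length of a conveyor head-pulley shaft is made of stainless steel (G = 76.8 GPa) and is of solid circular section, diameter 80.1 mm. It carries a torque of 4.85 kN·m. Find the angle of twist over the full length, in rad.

0.00802 rad

J = πd⁴/32 = π(0.0801)⁴/32 = 4.041×10^-6 m⁴.
θ = T·L/(G·J) = 4850 × 0.513 / (76.8×10⁹ × 4.041×10^-6) = 8.016×10^-3 rad.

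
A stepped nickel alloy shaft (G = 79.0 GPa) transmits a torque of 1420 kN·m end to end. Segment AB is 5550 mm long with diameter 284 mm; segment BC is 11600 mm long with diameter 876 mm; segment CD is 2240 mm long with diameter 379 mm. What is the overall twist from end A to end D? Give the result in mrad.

J_AB = π(0.284)⁴/32 = 6.39×10^-4 m⁴; J_BC = π(0.876)⁴/32 = 0.0578 m⁴; J_CD = π(0.379)⁴/32 = 2.03×10^-3 m⁴.
θ = (T/G)·Σ L_i/J_i = (1.420e6/79.0×10⁹)·(5.55/6.39×10^-4 + 11.6/0.0578 + 2.24/2.03×10^-3) = 0.1797 rad.

180 mrad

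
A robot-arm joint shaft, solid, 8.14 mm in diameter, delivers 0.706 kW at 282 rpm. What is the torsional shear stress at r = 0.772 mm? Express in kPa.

ω = 2π·282/60 = 29.53 rad/s, so T = P/ω = 0.706×10³ / 29.53 = 23.91 N·m.
J = πd⁴/32 = π(0.00814)⁴/32 = 4.310×10^-10 m⁴.
Shear stress varies linearly with radius: τ = T·r/J = 23.91 × 7.72e-4 / 4.310×10^-10 = 4.282×10^7 Pa.

42800 kPa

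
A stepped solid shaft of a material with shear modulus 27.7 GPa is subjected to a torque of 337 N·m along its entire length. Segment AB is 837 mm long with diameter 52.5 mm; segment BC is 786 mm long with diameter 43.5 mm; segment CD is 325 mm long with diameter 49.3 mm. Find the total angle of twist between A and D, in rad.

0.0477 rad

J_AB = π(0.0525)⁴/32 = 7.46×10^-7 m⁴; J_BC = π(0.0435)⁴/32 = 3.52×10^-7 m⁴; J_CD = π(0.0493)⁴/32 = 5.80×10^-7 m⁴.
θ = (T/G)·Σ L_i/J_i = (337.0/27.7×10⁹)·(0.837/7.46×10^-7 + 0.786/3.52×10^-7 + 0.325/5.80×10^-7) = 0.04767 rad.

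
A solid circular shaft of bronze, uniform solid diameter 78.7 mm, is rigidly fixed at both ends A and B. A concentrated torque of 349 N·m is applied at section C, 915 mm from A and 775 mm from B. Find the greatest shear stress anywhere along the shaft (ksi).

0.286 ksi

With uniform GJ and both ends fixed, compatibility θ_AC = θ_CB gives T_A·a = T_B·b, together with T_A + T_B = T₀.
T_A = T₀·b/(a+b) = 349.0·775/1690 = 160.0 N·m; T_B = 189.0 N·m.
τ in each portion: τ_AC = 1.67×10^6 Pa, τ_CB = 1.97×10^6 Pa; maximum is in CB.
τ_max = T_CB·r/J = 189.0·0.0394/3.77×10^-6 = 1.974×10^6 Pa.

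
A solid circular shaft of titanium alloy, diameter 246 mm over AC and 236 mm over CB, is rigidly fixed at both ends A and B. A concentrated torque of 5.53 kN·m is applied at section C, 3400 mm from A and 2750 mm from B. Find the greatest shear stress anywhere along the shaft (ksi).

0.159 ksi

Compatibility: T_A·a/J_AC = T_B·b/J_CB with T_A + T_B = T₀.
J_AC = 3.60×10^-4 m⁴, J_CB = 3.05×10^-4 m⁴, so T_A = T₀·(J_AC/a)/((J_AC/a)+(J_CB/b)) = 2701 N·m, T_B = 2829 N·m.
τ in each portion: τ_AC = 9.24×10^5 Pa, τ_CB = 1.10×10^6 Pa; maximum is in CB.
τ_max = T_CB·r/J = 2829·0.118/3.05×10^-4 = 1.096×10^6 Pa.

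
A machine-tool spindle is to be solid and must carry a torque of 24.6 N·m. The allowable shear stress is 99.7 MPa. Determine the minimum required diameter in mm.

10.8 mm

For a solid shaft τ_max = 16T/(πd³), so d = (16T/(π τ_allow))^(1/3) = (16·24.60/(π·9.97×10^7))^(1/3) = 0.01079 m.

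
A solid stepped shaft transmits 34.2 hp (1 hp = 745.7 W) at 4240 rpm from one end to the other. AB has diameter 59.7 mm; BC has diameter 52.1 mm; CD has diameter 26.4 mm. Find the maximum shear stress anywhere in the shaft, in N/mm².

ω = 2π·4240/60 = 444.0 rad/s, so T = P/ω = 34.2×745.7 / 444.0 = 57.44 N·m.
Under the same torque, τ_max = 16T/(πd³) is largest where d is smallest — segment CD (d = 26.4 mm).
τ_max = 16·57.44/(π·(0.0264)³) = 1.590×10^7 Pa.

15.9 N/mm²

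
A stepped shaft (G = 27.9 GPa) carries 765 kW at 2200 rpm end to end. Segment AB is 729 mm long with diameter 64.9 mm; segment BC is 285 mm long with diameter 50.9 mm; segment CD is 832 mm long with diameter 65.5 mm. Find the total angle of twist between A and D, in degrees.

8.94°

ω = 2π·2200/60 = 230.4 rad/s, so T = P/ω = 765×10³ / 230.4 = 3321 N·m.
J_AB = π(0.0649)⁴/32 = 1.74×10^-6 m⁴; J_BC = π(0.0509)⁴/32 = 6.59×10^-7 m⁴; J_CD = π(0.0655)⁴/32 = 1.81×10^-6 m⁴.
θ = (T/G)·Σ L_i/J_i = (3321/27.9×10⁹)·(0.729/1.74×10^-6 + 0.285/6.59×10^-7 + 0.832/1.81×10^-6) = 0.1561 rad.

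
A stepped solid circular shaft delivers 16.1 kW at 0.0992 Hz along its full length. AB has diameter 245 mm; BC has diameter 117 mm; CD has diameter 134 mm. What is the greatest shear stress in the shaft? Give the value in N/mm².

82.1 N/mm²

ω = 2π·0.0992 = 0.6233 rad/s, so T = P/ω = 16.1×10³ / 0.6233 = 25830 N·m.
Under the same torque, τ_max = 16T/(πd³) is largest where d is smallest — segment BC (d = 117 mm).
τ_max = 16·25830/(π·(0.117)³) = 8.214×10^7 Pa.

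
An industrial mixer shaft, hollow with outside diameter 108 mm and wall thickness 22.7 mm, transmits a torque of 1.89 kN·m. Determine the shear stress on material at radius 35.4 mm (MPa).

J = π(d_o⁴ − d_i⁴)/32 = π(0.108⁴ − 0.0626⁴)/32 = 1.185×10^-5 m⁴.
Shear stress varies linearly with radius: τ = T·r/J = 1890 × 0.0354 / 1.185×10^-5 = 5.647×10^6 Pa.

5.65 MPa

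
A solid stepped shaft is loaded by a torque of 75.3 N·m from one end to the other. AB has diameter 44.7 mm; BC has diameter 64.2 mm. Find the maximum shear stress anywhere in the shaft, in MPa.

4.29 MPa

Under the same torque, τ_max = 16T/(πd³) is largest where d is smallest — segment AB (d = 44.7 mm).
τ_max = 16·75.30/(π·(0.0447)³) = 4.294×10^6 Pa.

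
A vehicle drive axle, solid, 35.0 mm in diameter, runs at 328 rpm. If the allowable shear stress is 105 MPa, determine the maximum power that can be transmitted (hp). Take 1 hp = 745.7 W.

40.7 hp

J = πd⁴/32 = π(0.0350)⁴/32 = 1.473×10^-7 m⁴.
T_max = τ_allow·J/r = 1.05×10^8 × 1.473×10^-7 / 0.0175 = 883.9 N·m.
ω = 2π·328/60 = 34.35 rad/s, so P_max = T_max·ω = 3.036×10^4 W.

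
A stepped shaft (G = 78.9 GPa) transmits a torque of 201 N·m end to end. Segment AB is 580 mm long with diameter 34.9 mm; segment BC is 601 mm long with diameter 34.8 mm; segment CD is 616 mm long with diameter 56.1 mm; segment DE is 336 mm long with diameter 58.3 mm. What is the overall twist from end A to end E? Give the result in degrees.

J_AB = π(0.0349)⁴/32 = 1.46×10^-7 m⁴; J_BC = π(0.0348)⁴/32 = 1.44×10^-7 m⁴; J_CD = π(0.0561)⁴/32 = 9.72×10^-7 m⁴; J_DE = π(0.0583)⁴/32 = 1.13×10^-6 m⁴.
θ = (T/G)·Σ L_i/J_i = (201.0/78.9×10⁹)·(0.580/1.46×10^-7 + 0.601/1.44×10^-7 + 0.616/9.72×10^-7 + 0.336/1.13×10^-6) = 0.02315 rad.

1.33°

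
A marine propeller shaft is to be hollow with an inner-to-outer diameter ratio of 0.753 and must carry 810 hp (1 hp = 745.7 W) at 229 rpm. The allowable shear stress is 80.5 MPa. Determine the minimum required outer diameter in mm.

ω = 2π·229/60 = 23.98 rad/s, so T = P/ω = 810×745.7 / 23.98 = 25190 N·m.
For a hollow shaft with d_i/d_o = 0.753: τ_max = 16T/(π d_o³ (1−k⁴)), so d_o = [16T/(π τ_allow (1−k⁴))]^(1/3) = [16·25190/(π·8.05×10^7·0.6785)]^(1/3) = 0.1329 m.

133 mm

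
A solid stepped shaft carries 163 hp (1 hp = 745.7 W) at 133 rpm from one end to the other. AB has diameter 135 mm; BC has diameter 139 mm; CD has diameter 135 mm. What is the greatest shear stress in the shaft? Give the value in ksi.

ω = 2π·133/60 = 13.93 rad/s, so T = P/ω = 163×745.7 / 13.93 = 8727 N·m.
Under the same torque, τ_max = 16T/(πd³) is largest where d is smallest — segment AB (d = 135 mm).
τ_max = 16·8727/(π·(0.135)³) = 1.807×10^7 Pa.

2.62 ksi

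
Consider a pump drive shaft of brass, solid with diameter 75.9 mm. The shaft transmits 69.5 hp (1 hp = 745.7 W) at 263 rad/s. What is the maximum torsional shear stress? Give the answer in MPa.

ω = 263 rad/s, so T = P/ω = 69.5×745.7 / 263.0 = 197.1 N·m.
J = πd⁴/32 = π(0.0759)⁴/32 = 3.258×10^-6 m⁴.
τ_max = T·r/J = 197.1 × 0.0380 / 3.258×10^-6 = 2.295×10^6 Pa.

2.30 MPa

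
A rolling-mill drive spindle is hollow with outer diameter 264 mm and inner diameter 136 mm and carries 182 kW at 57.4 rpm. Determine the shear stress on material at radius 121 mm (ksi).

ω = 2π·57.4/60 = 6.011 rad/s, so T = P/ω = 182×10³ / 6.011 = 30280 N·m.
J = π(d_o⁴ − d_i⁴)/32 = π(0.264⁴ − 0.136⁴)/32 = 4.433×10^-4 m⁴.
Shear stress varies linearly with radius: τ = T·r/J = 30280 × 0.121 / 4.433×10^-4 = 8.265×10^6 Pa.

1.20 ksi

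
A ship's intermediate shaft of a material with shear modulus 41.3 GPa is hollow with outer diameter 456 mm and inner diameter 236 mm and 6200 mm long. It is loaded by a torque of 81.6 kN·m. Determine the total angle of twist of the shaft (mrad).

3.11 mrad

J = π(d_o⁴ − d_i⁴)/32 = π(0.456⁴ − 0.236⁴)/32 = 3.940×10^-3 m⁴.
θ = T·L/(G·J) = 81600 × 6.20 / (41.3×10⁹ × 3.940×10^-3) = 3.109×10^-3 rad.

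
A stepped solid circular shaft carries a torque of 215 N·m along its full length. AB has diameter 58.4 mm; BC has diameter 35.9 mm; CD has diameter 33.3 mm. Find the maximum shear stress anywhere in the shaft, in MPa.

Under the same torque, τ_max = 16T/(πd³) is largest where d is smallest — segment CD (d = 33.3 mm).
τ_max = 16·215.0/(π·(0.0333)³) = 2.965×10^7 Pa.

29.7 MPa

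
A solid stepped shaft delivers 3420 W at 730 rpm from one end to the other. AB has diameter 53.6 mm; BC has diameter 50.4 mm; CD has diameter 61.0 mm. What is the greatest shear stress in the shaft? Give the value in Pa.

ω = 2π·730/60 = 76.45 rad/s, so T = P/ω = 3420 / 76.45 = 44.74 N·m.
Under the same torque, τ_max = 16T/(πd³) is largest where d is smallest — segment BC (d = 50.4 mm).
τ_max = 16·44.74/(π·(0.0504)³) = 1.780×10^6 Pa.

1.78e6 Pa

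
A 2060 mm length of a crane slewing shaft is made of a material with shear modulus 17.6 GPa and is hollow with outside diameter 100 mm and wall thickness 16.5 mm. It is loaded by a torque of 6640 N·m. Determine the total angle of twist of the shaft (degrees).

5.68°

J = π(d_o⁴ − d_i⁴)/32 = π(0.100⁴ − 0.0670⁴)/32 = 7.839×10^-6 m⁴.
θ = T·L/(G·J) = 6640 × 2.06 / (17.6×10⁹ × 7.839×10^-6) = 0.09914 rad.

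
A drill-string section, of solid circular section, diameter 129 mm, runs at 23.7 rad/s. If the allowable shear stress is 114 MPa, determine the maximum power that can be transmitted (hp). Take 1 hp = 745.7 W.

J = πd⁴/32 = π(0.129)⁴/32 = 2.719×10^-5 m⁴.
T_max = τ_allow·J/r = 1.14×10^8 × 2.719×10^-5 / 0.0645 = 48050 N·m.
ω = 23.7 rad/s, so P_max = T_max·ω = 1.139×10^6 W.

1530 hp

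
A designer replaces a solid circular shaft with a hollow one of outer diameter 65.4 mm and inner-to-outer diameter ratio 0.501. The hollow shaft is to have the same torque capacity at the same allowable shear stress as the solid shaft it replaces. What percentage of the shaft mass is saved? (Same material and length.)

Equal τ_max and T ⇒ the solid shaft needs d_s³ = d_o³(1−k⁴), so d_s = 65.4·(1−0.501⁴)^(1/3) = 64.00 mm.
Area ratio A_h/A_s = d_o²(1−k²)/d_s² = (1−k²)/(1−k⁴)^(2/3) = 0.7822.
Mass saving = 1 − 0.7822 = 21.8 %.

21.8 %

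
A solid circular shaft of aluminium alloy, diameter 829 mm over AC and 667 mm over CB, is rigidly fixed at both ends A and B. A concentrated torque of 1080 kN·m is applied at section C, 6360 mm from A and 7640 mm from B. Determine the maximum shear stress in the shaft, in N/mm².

7.16 N/mm²

Compatibility: T_A·a/J_AC = T_B·b/J_CB with T_A + T_B = T₀.
J_AC = 0.0464 m⁴, J_CB = 0.0194 m⁴, so T_A = T₀·(J_AC/a)/((J_AC/a)+(J_CB/b)) = 800700 N·m, T_B = 279300 N·m.
τ in each portion: τ_AC = 7.16×10^6 Pa, τ_CB = 4.79×10^6 Pa; maximum is in AC.
τ_max = T_AC·r/J = 800700·0.414/0.0464 = 7.158×10^6 Pa.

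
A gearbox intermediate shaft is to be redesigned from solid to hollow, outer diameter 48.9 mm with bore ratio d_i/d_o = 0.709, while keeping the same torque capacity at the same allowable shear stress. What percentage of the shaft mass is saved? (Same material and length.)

Equal τ_max and T ⇒ the solid shaft needs d_s³ = d_o³(1−k⁴), so d_s = 48.9·(1−0.709⁴)^(1/3) = 44.38 mm.
Area ratio A_h/A_s = d_o²(1−k²)/d_s² = (1−k²)/(1−k⁴)^(2/3) = 0.6039.
Mass saving = 1 − 0.6039 = 39.6 %.

39.6 %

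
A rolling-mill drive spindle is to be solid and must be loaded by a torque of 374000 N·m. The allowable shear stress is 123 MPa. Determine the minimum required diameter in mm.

249 mm

For a solid shaft τ_max = 16T/(πd³), so d = (16T/(π τ_allow))^(1/3) = (16·374000/(π·1.23×10^8))^(1/3) = 0.2493 m.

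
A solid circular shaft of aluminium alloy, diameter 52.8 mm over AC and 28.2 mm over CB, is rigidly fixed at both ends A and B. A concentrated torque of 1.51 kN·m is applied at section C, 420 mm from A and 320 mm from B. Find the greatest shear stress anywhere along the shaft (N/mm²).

47.2 N/mm²

Compatibility: T_A·a/J_AC = T_B·b/J_CB with T_A + T_B = T₀.
J_AC = 7.63×10^-7 m⁴, J_CB = 6.21×10^-8 m⁴, so T_A = T₀·(J_AC/a)/((J_AC/a)+(J_CB/b)) = 1364 N·m, T_B = 145.7 N·m.
τ in each portion: τ_AC = 4.72×10^7 Pa, τ_CB = 3.31×10^7 Pa; maximum is in AC.
τ_max = T_AC·r/J = 1364·0.0264/7.63×10^-7 = 4.720×10^7 Pa.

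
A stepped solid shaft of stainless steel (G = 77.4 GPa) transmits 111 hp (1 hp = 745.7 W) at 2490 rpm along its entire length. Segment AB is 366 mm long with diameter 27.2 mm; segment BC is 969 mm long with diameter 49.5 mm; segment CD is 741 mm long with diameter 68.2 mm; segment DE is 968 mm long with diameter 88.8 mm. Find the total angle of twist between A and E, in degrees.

2.11°

ω = 2π·2490/60 = 260.8 rad/s, so T = P/ω = 111×745.7 / 260.8 = 317.4 N·m.
J_AB = π(0.0272)⁴/32 = 5.37×10^-8 m⁴; J_BC = π(0.0495)⁴/32 = 5.89×10^-7 m⁴; J_CD = π(0.0682)⁴/32 = 2.12×10^-6 m⁴; J_DE = π(0.0888)⁴/32 = 6.10×10^-6 m⁴.
θ = (T/G)·Σ L_i/J_i = (317.4/77.4×10⁹)·(0.366/5.37×10^-8 + 0.969/5.89×10^-7 + 0.741/2.12×10^-6 + 0.968/6.10×10^-6) = 0.03676 rad.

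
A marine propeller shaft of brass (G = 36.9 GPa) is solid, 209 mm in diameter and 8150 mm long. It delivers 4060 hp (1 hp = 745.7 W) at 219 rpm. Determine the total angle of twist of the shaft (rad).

0.156 rad

ω = 2π·219/60 = 22.93 rad/s, so T = P/ω = 4060×745.7 / 22.93 = 132000 N·m.
J = πd⁴/32 = π(0.209)⁴/32 = 1.873×10^-4 m⁴.
θ = T·L/(G·J) = 132000 × 8.15 / (36.9×10⁹ × 1.873×10^-4) = 0.1557 rad.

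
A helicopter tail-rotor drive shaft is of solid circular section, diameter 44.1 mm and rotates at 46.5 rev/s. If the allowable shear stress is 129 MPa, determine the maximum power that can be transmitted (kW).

J = πd⁴/32 = π(0.0441)⁴/32 = 3.713×10^-7 m⁴.
T_max = τ_allow·J/r = 1.29×10^8 × 3.713×10^-7 / 0.0221 = 2172 N·m.
ω = 2π·46.5 = 292.2 rad/s, so P_max = T_max·ω = 6.347×10^5 W.

635 kW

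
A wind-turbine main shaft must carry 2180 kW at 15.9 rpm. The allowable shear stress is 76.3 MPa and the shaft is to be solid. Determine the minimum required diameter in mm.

444 mm

ω = 2π·15.9/60 = 1.665 rad/s, so T = P/ω = 2180×10³ / 1.665 = 1.309e6 N·m.
For a solid shaft τ_max = 16T/(πd³), so d = (16T/(π τ_allow))^(1/3) = (16·1.309e6/(π·7.63×10^7))^(1/3) = 0.4438 m.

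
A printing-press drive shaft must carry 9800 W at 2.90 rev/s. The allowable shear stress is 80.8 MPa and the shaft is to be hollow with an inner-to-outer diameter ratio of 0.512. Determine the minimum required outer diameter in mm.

33.1 mm

ω = 2π·2.90 = 18.22 rad/s, so T = P/ω = 9800 / 18.22 = 537.8 N·m.
For a hollow shaft with d_i/d_o = 0.512: τ_max = 16T/(π d_o³ (1−k⁴)), so d_o = [16T/(π τ_allow (1−k⁴))]^(1/3) = [16·537.8/(π·8.08×10^7·0.9313)]^(1/3) = 0.03314 m.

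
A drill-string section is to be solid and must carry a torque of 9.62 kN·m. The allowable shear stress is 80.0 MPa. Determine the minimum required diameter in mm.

84.9 mm

For a solid shaft τ_max = 16T/(πd³), so d = (16T/(π τ_allow))^(1/3) = (16·9620/(π·8.00×10^7))^(1/3) = 0.08492 m.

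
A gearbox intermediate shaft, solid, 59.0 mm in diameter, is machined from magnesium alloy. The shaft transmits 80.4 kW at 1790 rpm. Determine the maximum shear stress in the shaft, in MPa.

ω = 2π·1790/60 = 187.4 rad/s, so T = P/ω = 80.4×10³ / 187.4 = 428.9 N·m.
J = πd⁴/32 = π(0.0590)⁴/32 = 1.190×10^-6 m⁴.
τ_max = T·r/J = 428.9 × 0.0295 / 1.190×10^-6 = 1.064×10^7 Pa.

10.6 MPa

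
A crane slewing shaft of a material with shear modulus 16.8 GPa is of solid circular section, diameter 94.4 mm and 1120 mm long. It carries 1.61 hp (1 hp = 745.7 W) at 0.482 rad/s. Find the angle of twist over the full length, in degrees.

ω = 0.482 rad/s, so T = P/ω = 1.61×745.7 / 0.4820 = 2491 N·m.
J = πd⁴/32 = π(0.0944)⁴/32 = 7.796×10^-6 m⁴.
θ = T·L/(G·J) = 2491 × 1.12 / (16.8×10⁹ × 7.796×10^-6) = 0.02130 rad.

1.22°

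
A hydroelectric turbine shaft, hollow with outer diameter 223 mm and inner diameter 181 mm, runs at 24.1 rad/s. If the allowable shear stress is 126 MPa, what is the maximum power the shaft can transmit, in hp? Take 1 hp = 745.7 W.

J = π(d_o⁴ − d_i⁴)/32 = π(0.223⁴ − 0.181⁴)/32 = 1.374×10^-4 m⁴.
T_max = τ_allow·J/r = 1.26×10^8 × 1.374×10^-4 / 0.112 = 155300 N·m.
ω = 24.1 rad/s, so P_max = T_max·ω = 3.742×10^6 W.

5020 hp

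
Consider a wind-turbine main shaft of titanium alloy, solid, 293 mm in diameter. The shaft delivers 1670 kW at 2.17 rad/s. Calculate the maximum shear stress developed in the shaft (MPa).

156 MPa

ω = 2.17 rad/s, so T = P/ω = 1670×10³ / 2.170 = 769600 N·m.
J = πd⁴/32 = π(0.293)⁴/32 = 7.236×10^-4 m⁴.
τ_max = T·r/J = 769600 × 0.146 / 7.236×10^-4 = 1.558×10^8 Pa.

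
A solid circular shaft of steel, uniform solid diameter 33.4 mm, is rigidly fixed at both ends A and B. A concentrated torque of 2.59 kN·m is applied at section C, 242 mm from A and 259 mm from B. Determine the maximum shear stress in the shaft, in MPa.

183 MPa

With uniform GJ and both ends fixed, compatibility θ_AC = θ_CB gives T_A·a = T_B·b, together with T_A + T_B = T₀.
T_A = T₀·b/(a+b) = 2590·259/501.0 = 1339 N·m; T_B = 1251 N·m.
τ in each portion: τ_AC = 1.83×10^8 Pa, τ_CB = 1.71×10^8 Pa; maximum is in AC.
τ_max = T_AC·r/J = 1339·0.0167/1.22×10^-7 = 1.830×10^8 Pa.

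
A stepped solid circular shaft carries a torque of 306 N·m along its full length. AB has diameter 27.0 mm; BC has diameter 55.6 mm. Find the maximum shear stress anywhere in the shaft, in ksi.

Under the same torque, τ_max = 16T/(πd³) is largest where d is smallest — segment AB (d = 27.0 mm).
τ_max = 16·306.0/(π·(0.0270)³) = 7.918×10^7 Pa.

11.5 ksi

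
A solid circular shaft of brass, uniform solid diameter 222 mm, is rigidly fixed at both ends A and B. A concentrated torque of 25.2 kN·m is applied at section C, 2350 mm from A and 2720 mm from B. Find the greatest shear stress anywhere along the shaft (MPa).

With uniform GJ and both ends fixed, compatibility θ_AC = θ_CB gives T_A·a = T_B·b, together with T_A + T_B = T₀.
T_A = T₀·b/(a+b) = 25200·2720/5070 = 13520 N·m; T_B = 11680 N·m.
τ in each portion: τ_AC = 6.29×10^6 Pa, τ_CB = 5.44×10^6 Pa; maximum is in AC.
τ_max = T_AC·r/J = 13520·0.111/2.38×10^-4 = 6.293×10^6 Pa.

6.29 MPa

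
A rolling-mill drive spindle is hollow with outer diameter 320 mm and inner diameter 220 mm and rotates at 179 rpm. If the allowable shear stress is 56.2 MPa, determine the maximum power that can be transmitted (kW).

J = π(d_o⁴ − d_i⁴)/32 = π(0.320⁴ − 0.220⁴)/32 = 7.995×10^-4 m⁴.
T_max = τ_allow·J/r = 5.62×10^7 × 7.995×10^-4 / 0.160 = 280800 N·m.
ω = 2π·179/60 = 18.74 rad/s, so P_max = T_max·ω = 5.264×10^6 W.

5260 kW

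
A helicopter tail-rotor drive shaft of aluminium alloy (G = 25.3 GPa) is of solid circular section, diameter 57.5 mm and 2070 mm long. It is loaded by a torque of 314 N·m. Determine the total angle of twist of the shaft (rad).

J = πd⁴/32 = π(0.0575)⁴/32 = 1.073×10^-6 m⁴.
θ = T·L/(G·J) = 314.0 × 2.07 / (25.3×10⁹ × 1.073×10^-6) = 0.02394 rad.

0.0239 rad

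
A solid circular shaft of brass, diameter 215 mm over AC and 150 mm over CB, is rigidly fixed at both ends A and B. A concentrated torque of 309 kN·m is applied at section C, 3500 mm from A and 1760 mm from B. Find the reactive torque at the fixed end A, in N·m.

Compatibility: T_A·a/J_AC = T_B·b/J_CB with T_A + T_B = T₀.
J_AC = 2.10×10^-4 m⁴, J_CB = 4.97×10^-5 m⁴, so T_A = T₀·(J_AC/a)/((J_AC/a)+(J_CB/b)) = 210000 N·m, T_B = 98960 N·m.

210000 N·m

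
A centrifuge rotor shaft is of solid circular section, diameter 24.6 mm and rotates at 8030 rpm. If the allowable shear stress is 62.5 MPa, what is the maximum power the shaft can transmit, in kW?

J = πd⁴/32 = π(0.0246)⁴/32 = 3.595×10^-8 m⁴.
T_max = τ_allow·J/r = 6.25×10^7 × 3.595×10^-8 / 0.0123 = 182.7 N·m.
ω = 2π·8030/60 = 840.9 rad/s, so P_max = T_max·ω = 1.536×10^5 W.

154 kW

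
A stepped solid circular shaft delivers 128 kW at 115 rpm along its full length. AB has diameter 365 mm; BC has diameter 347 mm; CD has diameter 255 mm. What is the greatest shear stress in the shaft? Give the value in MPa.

3.26 MPa

ω = 2π·115/60 = 12.04 rad/s, so T = P/ω = 128×10³ / 12.04 = 10630 N·m.
Under the same torque, τ_max = 16T/(πd³) is largest where d is smallest — segment CD (d = 255 mm).
τ_max = 16·10630/(π·(0.255)³) = 3.265×10^6 Pa.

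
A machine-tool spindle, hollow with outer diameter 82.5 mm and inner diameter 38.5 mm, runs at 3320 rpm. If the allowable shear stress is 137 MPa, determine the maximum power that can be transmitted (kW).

J = π(d_o⁴ − d_i⁴)/32 = π(0.0825⁴ − 0.0385⁴)/32 = 4.332×10^-6 m⁴.
T_max = τ_allow·J/r = 1.37×10^8 × 4.332×10^-6 / 0.0413 = 14390 N·m.
ω = 2π·3320/60 = 347.7 rad/s, so P_max = T_max·ω = 5.002×10^6 W.

5000 kW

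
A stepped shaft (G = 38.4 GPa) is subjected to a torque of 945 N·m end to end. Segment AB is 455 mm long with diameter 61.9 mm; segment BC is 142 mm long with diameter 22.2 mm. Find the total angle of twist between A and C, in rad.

0.154 rad

J_AB = π(0.0619)⁴/32 = 1.44×10^-6 m⁴; J_BC = π(0.0222)⁴/32 = 2.38×10^-8 m⁴.
θ = (T/G)·Σ L_i/J_i = (945.0/38.4×10⁹)·(0.455/1.44×10^-6 + 0.142/2.38×10^-8) = 0.1543 rad.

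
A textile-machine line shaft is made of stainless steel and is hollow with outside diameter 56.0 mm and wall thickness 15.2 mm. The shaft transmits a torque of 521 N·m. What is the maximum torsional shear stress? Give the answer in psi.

J = π(d_o⁴ − d_i⁴)/32 = π(0.0560⁴ − 0.0256⁴)/32 = 9.233×10^-7 m⁴.
τ_max = T·r/J = 521.0 × 0.0280 / 9.233×10^-7 = 1.580×10^7 Pa.

2290 psi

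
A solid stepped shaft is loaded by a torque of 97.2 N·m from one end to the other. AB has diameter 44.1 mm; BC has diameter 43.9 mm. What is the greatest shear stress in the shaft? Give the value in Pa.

Under the same torque, τ_max = 16T/(πd³) is largest where d is smallest — segment BC (d = 43.9 mm).
τ_max = 16·97.20/(π·(0.0439)³) = 5.851×10^6 Pa.

5.85e6 Pa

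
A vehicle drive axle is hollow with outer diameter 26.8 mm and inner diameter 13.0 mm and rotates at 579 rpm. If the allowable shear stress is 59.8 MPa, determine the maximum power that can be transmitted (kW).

12.9 kW

J = π(d_o⁴ − d_i⁴)/32 = π(0.0268⁴ − 0.0130⁴)/32 = 4.784×10^-8 m⁴.
T_max = τ_allow·J/r = 5.98×10^7 × 4.784×10^-8 / 0.0134 = 213.5 N·m.
ω = 2π·579/60 = 60.63 rad/s, so P_max = T_max·ω = 1.295×10^4 W.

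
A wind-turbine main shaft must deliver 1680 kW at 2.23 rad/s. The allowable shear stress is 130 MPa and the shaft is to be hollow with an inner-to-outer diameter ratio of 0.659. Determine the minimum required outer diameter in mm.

331 mm

ω = 2.23 rad/s, so T = P/ω = 1680×10³ / 2.230 = 753400 N·m.
For a hollow shaft with d_i/d_o = 0.659: τ_max = 16T/(π d_o³ (1−k⁴)), so d_o = [16T/(π τ_allow (1−k⁴))]^(1/3) = [16·753400/(π·1.30×10^8·0.8114)]^(1/3) = 0.3313 m.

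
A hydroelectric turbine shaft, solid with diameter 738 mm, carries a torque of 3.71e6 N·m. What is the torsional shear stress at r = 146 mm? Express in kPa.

18600 kPa

J = πd⁴/32 = π(0.738)⁴/32 = 0.02912 m⁴.
Shear stress varies linearly with radius: τ = T·r/J = 3.710e6 × 0.146 / 0.02912 = 1.860×10^7 Pa.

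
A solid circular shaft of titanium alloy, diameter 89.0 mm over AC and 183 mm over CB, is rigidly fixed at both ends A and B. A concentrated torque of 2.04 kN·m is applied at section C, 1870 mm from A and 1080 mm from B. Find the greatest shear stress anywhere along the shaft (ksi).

Compatibility: T_A·a/J_AC = T_B·b/J_CB with T_A + T_B = T₀.
J_AC = 6.16×10^-6 m⁴, J_CB = 1.10×10^-4 m⁴, so T_A = T₀·(J_AC/a)/((J_AC/a)+(J_CB/b)) = 63.85 N·m, T_B = 1976 N·m.
τ in each portion: τ_AC = 4.61×10^5 Pa, τ_CB = 1.64×10^6 Pa; maximum is in CB.
τ_max = T_CB·r/J = 1976·0.0915/1.10×10^-4 = 1.642×10^6 Pa.

0.238 ksi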